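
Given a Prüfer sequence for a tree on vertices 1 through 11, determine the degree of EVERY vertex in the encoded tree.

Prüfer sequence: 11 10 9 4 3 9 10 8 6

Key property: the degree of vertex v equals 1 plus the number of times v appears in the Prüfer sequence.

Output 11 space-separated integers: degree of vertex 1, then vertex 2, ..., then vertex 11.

p_1 = 11: count[11] becomes 1
p_2 = 10: count[10] becomes 1
p_3 = 9: count[9] becomes 1
p_4 = 4: count[4] becomes 1
p_5 = 3: count[3] becomes 1
p_6 = 9: count[9] becomes 2
p_7 = 10: count[10] becomes 2
p_8 = 8: count[8] becomes 1
p_9 = 6: count[6] becomes 1
Degrees (1 + count): deg[1]=1+0=1, deg[2]=1+0=1, deg[3]=1+1=2, deg[4]=1+1=2, deg[5]=1+0=1, deg[6]=1+1=2, deg[7]=1+0=1, deg[8]=1+1=2, deg[9]=1+2=3, deg[10]=1+2=3, deg[11]=1+1=2

Answer: 1 1 2 2 1 2 1 2 3 3 2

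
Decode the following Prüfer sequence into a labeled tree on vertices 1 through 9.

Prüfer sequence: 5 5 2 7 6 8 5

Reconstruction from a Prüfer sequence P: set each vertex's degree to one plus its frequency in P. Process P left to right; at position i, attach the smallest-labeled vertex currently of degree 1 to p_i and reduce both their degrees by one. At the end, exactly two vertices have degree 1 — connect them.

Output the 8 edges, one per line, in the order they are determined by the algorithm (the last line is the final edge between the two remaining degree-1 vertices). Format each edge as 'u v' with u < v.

Initial degrees: {1:1, 2:2, 3:1, 4:1, 5:4, 6:2, 7:2, 8:2, 9:1}
Step 1: smallest deg-1 vertex = 1, p_1 = 5. Add edge {1,5}. Now deg[1]=0, deg[5]=3.
Step 2: smallest deg-1 vertex = 3, p_2 = 5. Add edge {3,5}. Now deg[3]=0, deg[5]=2.
Step 3: smallest deg-1 vertex = 4, p_3 = 2. Add edge {2,4}. Now deg[4]=0, deg[2]=1.
Step 4: smallest deg-1 vertex = 2, p_4 = 7. Add edge {2,7}. Now deg[2]=0, deg[7]=1.
Step 5: smallest deg-1 vertex = 7, p_5 = 6. Add edge {6,7}. Now deg[7]=0, deg[6]=1.
Step 6: smallest deg-1 vertex = 6, p_6 = 8. Add edge {6,8}. Now deg[6]=0, deg[8]=1.
Step 7: smallest deg-1 vertex = 8, p_7 = 5. Add edge {5,8}. Now deg[8]=0, deg[5]=1.
Final: two remaining deg-1 vertices are 5, 9. Add edge {5,9}.

Answer: 1 5
3 5
2 4
2 7
6 7
6 8
5 8
5 9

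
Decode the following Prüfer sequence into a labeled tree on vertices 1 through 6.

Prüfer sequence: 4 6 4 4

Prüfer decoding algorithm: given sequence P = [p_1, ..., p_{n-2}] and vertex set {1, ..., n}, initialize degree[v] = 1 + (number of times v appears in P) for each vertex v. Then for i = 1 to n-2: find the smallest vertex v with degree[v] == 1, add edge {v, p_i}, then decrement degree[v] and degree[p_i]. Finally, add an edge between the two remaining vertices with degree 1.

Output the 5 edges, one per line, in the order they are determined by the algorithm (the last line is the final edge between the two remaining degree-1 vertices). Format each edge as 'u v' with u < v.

Initial degrees: {1:1, 2:1, 3:1, 4:4, 5:1, 6:2}
Step 1: smallest deg-1 vertex = 1, p_1 = 4. Add edge {1,4}. Now deg[1]=0, deg[4]=3.
Step 2: smallest deg-1 vertex = 2, p_2 = 6. Add edge {2,6}. Now deg[2]=0, deg[6]=1.
Step 3: smallest deg-1 vertex = 3, p_3 = 4. Add edge {3,4}. Now deg[3]=0, deg[4]=2.
Step 4: smallest deg-1 vertex = 5, p_4 = 4. Add edge {4,5}. Now deg[5]=0, deg[4]=1.
Final: two remaining deg-1 vertices are 4, 6. Add edge {4,6}.

Answer: 1 4
2 6
3 4
4 5
4 6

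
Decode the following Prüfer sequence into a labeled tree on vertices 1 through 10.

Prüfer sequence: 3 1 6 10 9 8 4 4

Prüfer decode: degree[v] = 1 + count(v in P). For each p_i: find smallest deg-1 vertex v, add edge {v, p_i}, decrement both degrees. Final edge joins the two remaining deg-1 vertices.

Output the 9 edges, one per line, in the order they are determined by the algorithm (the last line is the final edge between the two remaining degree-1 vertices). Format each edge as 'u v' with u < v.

Answer: 2 3
1 3
1 6
5 10
6 9
7 8
4 8
4 9
4 10

Derivation:
Initial degrees: {1:2, 2:1, 3:2, 4:3, 5:1, 6:2, 7:1, 8:2, 9:2, 10:2}
Step 1: smallest deg-1 vertex = 2, p_1 = 3. Add edge {2,3}. Now deg[2]=0, deg[3]=1.
Step 2: smallest deg-1 vertex = 3, p_2 = 1. Add edge {1,3}. Now deg[3]=0, deg[1]=1.
Step 3: smallest deg-1 vertex = 1, p_3 = 6. Add edge {1,6}. Now deg[1]=0, deg[6]=1.
Step 4: smallest deg-1 vertex = 5, p_4 = 10. Add edge {5,10}. Now deg[5]=0, deg[10]=1.
Step 5: smallest deg-1 vertex = 6, p_5 = 9. Add edge {6,9}. Now deg[6]=0, deg[9]=1.
Step 6: smallest deg-1 vertex = 7, p_6 = 8. Add edge {7,8}. Now deg[7]=0, deg[8]=1.
Step 7: smallest deg-1 vertex = 8, p_7 = 4. Add edge {4,8}. Now deg[8]=0, deg[4]=2.
Step 8: smallest deg-1 vertex = 9, p_8 = 4. Add edge {4,9}. Now deg[9]=0, deg[4]=1.
Final: two remaining deg-1 vertices are 4, 10. Add edge {4,10}.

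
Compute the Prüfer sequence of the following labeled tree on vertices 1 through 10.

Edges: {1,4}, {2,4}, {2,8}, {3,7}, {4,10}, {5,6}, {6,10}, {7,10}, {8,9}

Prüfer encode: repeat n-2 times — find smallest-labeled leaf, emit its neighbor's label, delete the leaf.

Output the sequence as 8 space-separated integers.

Step 1: leaves = {1,3,5,9}. Remove smallest leaf 1, emit neighbor 4.
Step 2: leaves = {3,5,9}. Remove smallest leaf 3, emit neighbor 7.
Step 3: leaves = {5,7,9}. Remove smallest leaf 5, emit neighbor 6.
Step 4: leaves = {6,7,9}. Remove smallest leaf 6, emit neighbor 10.
Step 5: leaves = {7,9}. Remove smallest leaf 7, emit neighbor 10.
Step 6: leaves = {9,10}. Remove smallest leaf 9, emit neighbor 8.
Step 7: leaves = {8,10}. Remove smallest leaf 8, emit neighbor 2.
Step 8: leaves = {2,10}. Remove smallest leaf 2, emit neighbor 4.
Done: 2 vertices remain (4, 10). Sequence = [4 7 6 10 10 8 2 4]

Answer: 4 7 6 10 10 8 2 4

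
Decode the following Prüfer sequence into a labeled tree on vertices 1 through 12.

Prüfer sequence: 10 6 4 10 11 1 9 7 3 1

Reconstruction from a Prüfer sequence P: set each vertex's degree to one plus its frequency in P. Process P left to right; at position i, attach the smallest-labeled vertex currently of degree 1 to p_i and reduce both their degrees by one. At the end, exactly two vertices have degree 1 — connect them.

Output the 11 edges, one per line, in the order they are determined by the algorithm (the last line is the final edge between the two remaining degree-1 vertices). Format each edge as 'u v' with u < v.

Initial degrees: {1:3, 2:1, 3:2, 4:2, 5:1, 6:2, 7:2, 8:1, 9:2, 10:3, 11:2, 12:1}
Step 1: smallest deg-1 vertex = 2, p_1 = 10. Add edge {2,10}. Now deg[2]=0, deg[10]=2.
Step 2: smallest deg-1 vertex = 5, p_2 = 6. Add edge {5,6}. Now deg[5]=0, deg[6]=1.
Step 3: smallest deg-1 vertex = 6, p_3 = 4. Add edge {4,6}. Now deg[6]=0, deg[4]=1.
Step 4: smallest deg-1 vertex = 4, p_4 = 10. Add edge {4,10}. Now deg[4]=0, deg[10]=1.
Step 5: smallest deg-1 vertex = 8, p_5 = 11. Add edge {8,11}. Now deg[8]=0, deg[11]=1.
Step 6: smallest deg-1 vertex = 10, p_6 = 1. Add edge {1,10}. Now deg[10]=0, deg[1]=2.
Step 7: smallest deg-1 vertex = 11, p_7 = 9. Add edge {9,11}. Now deg[11]=0, deg[9]=1.
Step 8: smallest deg-1 vertex = 9, p_8 = 7. Add edge {7,9}. Now deg[9]=0, deg[7]=1.
Step 9: smallest deg-1 vertex = 7, p_9 = 3. Add edge {3,7}. Now deg[7]=0, deg[3]=1.
Step 10: smallest deg-1 vertex = 3, p_10 = 1. Add edge {1,3}. Now deg[3]=0, deg[1]=1.
Final: two remaining deg-1 vertices are 1, 12. Add edge {1,12}.

Answer: 2 10
5 6
4 6
4 10
8 11
1 10
9 11
7 9
3 7
1 3
1 12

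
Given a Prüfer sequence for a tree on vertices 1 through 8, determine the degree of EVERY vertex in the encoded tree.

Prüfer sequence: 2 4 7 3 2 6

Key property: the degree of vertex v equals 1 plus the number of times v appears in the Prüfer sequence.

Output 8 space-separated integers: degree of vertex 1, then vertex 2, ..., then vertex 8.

Answer: 1 3 2 2 1 2 2 1

Derivation:
p_1 = 2: count[2] becomes 1
p_2 = 4: count[4] becomes 1
p_3 = 7: count[7] becomes 1
p_4 = 3: count[3] becomes 1
p_5 = 2: count[2] becomes 2
p_6 = 6: count[6] becomes 1
Degrees (1 + count): deg[1]=1+0=1, deg[2]=1+2=3, deg[3]=1+1=2, deg[4]=1+1=2, deg[5]=1+0=1, deg[6]=1+1=2, deg[7]=1+1=2, deg[8]=1+0=1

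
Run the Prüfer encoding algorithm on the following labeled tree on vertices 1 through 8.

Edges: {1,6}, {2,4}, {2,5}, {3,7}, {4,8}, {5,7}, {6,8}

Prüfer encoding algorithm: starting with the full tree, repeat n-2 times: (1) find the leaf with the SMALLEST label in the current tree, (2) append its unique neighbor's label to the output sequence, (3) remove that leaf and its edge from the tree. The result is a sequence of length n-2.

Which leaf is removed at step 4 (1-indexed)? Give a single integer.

Answer: 7

Derivation:
Step 1: current leaves = {1,3}. Remove leaf 1 (neighbor: 6).
Step 2: current leaves = {3,6}. Remove leaf 3 (neighbor: 7).
Step 3: current leaves = {6,7}. Remove leaf 6 (neighbor: 8).
Step 4: current leaves = {7,8}. Remove leaf 7 (neighbor: 5).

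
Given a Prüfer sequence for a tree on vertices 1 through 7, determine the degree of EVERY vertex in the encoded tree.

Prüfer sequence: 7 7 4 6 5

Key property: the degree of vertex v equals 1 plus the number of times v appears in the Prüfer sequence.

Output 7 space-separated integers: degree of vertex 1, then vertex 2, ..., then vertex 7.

Answer: 1 1 1 2 2 2 3

Derivation:
p_1 = 7: count[7] becomes 1
p_2 = 7: count[7] becomes 2
p_3 = 4: count[4] becomes 1
p_4 = 6: count[6] becomes 1
p_5 = 5: count[5] becomes 1
Degrees (1 + count): deg[1]=1+0=1, deg[2]=1+0=1, deg[3]=1+0=1, deg[4]=1+1=2, deg[5]=1+1=2, deg[6]=1+1=2, deg[7]=1+2=3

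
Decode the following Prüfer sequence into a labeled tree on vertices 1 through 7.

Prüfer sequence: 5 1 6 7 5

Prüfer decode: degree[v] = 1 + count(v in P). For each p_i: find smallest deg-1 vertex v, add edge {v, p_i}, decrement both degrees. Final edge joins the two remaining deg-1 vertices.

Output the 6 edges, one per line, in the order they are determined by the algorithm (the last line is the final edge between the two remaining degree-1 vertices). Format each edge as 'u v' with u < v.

Initial degrees: {1:2, 2:1, 3:1, 4:1, 5:3, 6:2, 7:2}
Step 1: smallest deg-1 vertex = 2, p_1 = 5. Add edge {2,5}. Now deg[2]=0, deg[5]=2.
Step 2: smallest deg-1 vertex = 3, p_2 = 1. Add edge {1,3}. Now deg[3]=0, deg[1]=1.
Step 3: smallest deg-1 vertex = 1, p_3 = 6. Add edge {1,6}. Now deg[1]=0, deg[6]=1.
Step 4: smallest deg-1 vertex = 4, p_4 = 7. Add edge {4,7}. Now deg[4]=0, deg[7]=1.
Step 5: smallest deg-1 vertex = 6, p_5 = 5. Add edge {5,6}. Now deg[6]=0, deg[5]=1.
Final: two remaining deg-1 vertices are 5, 7. Add edge {5,7}.

Answer: 2 5
1 3
1 6
4 7
5 6
5 7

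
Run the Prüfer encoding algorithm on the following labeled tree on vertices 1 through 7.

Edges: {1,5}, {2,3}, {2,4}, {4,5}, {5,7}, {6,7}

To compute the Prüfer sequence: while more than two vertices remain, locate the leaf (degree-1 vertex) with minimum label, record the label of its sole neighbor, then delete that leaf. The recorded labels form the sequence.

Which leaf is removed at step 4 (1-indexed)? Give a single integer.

Step 1: current leaves = {1,3,6}. Remove leaf 1 (neighbor: 5).
Step 2: current leaves = {3,6}. Remove leaf 3 (neighbor: 2).
Step 3: current leaves = {2,6}. Remove leaf 2 (neighbor: 4).
Step 4: current leaves = {4,6}. Remove leaf 4 (neighbor: 5).

Answer: 4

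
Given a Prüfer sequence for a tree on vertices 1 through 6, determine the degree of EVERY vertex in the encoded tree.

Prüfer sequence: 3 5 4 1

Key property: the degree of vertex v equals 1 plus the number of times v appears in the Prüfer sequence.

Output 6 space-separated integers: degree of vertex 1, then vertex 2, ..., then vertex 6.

p_1 = 3: count[3] becomes 1
p_2 = 5: count[5] becomes 1
p_3 = 4: count[4] becomes 1
p_4 = 1: count[1] becomes 1
Degrees (1 + count): deg[1]=1+1=2, deg[2]=1+0=1, deg[3]=1+1=2, deg[4]=1+1=2, deg[5]=1+1=2, deg[6]=1+0=1

Answer: 2 1 2 2 2 1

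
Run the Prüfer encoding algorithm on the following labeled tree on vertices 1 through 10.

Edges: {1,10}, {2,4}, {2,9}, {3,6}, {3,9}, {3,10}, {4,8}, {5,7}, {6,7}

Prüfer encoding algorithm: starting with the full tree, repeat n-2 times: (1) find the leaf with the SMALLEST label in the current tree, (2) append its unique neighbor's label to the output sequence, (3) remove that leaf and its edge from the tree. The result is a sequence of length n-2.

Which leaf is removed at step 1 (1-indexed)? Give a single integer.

Answer: 1

Derivation:
Step 1: current leaves = {1,5,8}. Remove leaf 1 (neighbor: 10).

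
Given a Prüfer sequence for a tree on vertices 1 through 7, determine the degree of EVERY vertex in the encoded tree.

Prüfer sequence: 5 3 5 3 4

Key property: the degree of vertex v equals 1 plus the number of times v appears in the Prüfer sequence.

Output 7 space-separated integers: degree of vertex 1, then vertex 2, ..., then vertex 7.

p_1 = 5: count[5] becomes 1
p_2 = 3: count[3] becomes 1
p_3 = 5: count[5] becomes 2
p_4 = 3: count[3] becomes 2
p_5 = 4: count[4] becomes 1
Degrees (1 + count): deg[1]=1+0=1, deg[2]=1+0=1, deg[3]=1+2=3, deg[4]=1+1=2, deg[5]=1+2=3, deg[6]=1+0=1, deg[7]=1+0=1

Answer: 1 1 3 2 3 1 1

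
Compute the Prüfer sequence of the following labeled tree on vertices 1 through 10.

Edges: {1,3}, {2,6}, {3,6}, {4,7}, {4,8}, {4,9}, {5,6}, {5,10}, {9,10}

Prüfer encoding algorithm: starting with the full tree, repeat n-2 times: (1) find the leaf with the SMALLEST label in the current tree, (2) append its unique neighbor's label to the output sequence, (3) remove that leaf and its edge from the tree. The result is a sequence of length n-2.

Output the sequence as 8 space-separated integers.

Step 1: leaves = {1,2,7,8}. Remove smallest leaf 1, emit neighbor 3.
Step 2: leaves = {2,3,7,8}. Remove smallest leaf 2, emit neighbor 6.
Step 3: leaves = {3,7,8}. Remove smallest leaf 3, emit neighbor 6.
Step 4: leaves = {6,7,8}. Remove smallest leaf 6, emit neighbor 5.
Step 5: leaves = {5,7,8}. Remove smallest leaf 5, emit neighbor 10.
Step 6: leaves = {7,8,10}. Remove smallest leaf 7, emit neighbor 4.
Step 7: leaves = {8,10}. Remove smallest leaf 8, emit neighbor 4.
Step 8: leaves = {4,10}. Remove smallest leaf 4, emit neighbor 9.
Done: 2 vertices remain (9, 10). Sequence = [3 6 6 5 10 4 4 9]

Answer: 3 6 6 5 10 4 4 9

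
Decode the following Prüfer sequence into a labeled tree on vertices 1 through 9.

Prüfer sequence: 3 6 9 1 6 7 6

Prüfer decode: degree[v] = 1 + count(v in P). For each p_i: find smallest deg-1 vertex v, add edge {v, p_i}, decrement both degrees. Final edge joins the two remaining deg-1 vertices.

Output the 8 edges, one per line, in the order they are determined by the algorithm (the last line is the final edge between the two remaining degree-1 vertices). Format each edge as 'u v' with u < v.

Initial degrees: {1:2, 2:1, 3:2, 4:1, 5:1, 6:4, 7:2, 8:1, 9:2}
Step 1: smallest deg-1 vertex = 2, p_1 = 3. Add edge {2,3}. Now deg[2]=0, deg[3]=1.
Step 2: smallest deg-1 vertex = 3, p_2 = 6. Add edge {3,6}. Now deg[3]=0, deg[6]=3.
Step 3: smallest deg-1 vertex = 4, p_3 = 9. Add edge {4,9}. Now deg[4]=0, deg[9]=1.
Step 4: smallest deg-1 vertex = 5, p_4 = 1. Add edge {1,5}. Now deg[5]=0, deg[1]=1.
Step 5: smallest deg-1 vertex = 1, p_5 = 6. Add edge {1,6}. Now deg[1]=0, deg[6]=2.
Step 6: smallest deg-1 vertex = 8, p_6 = 7. Add edge {7,8}. Now deg[8]=0, deg[7]=1.
Step 7: smallest deg-1 vertex = 7, p_7 = 6. Add edge {6,7}. Now deg[7]=0, deg[6]=1.
Final: two remaining deg-1 vertices are 6, 9. Add edge {6,9}.

Answer: 2 3
3 6
4 9
1 5
1 6
7 8
6 7
6 9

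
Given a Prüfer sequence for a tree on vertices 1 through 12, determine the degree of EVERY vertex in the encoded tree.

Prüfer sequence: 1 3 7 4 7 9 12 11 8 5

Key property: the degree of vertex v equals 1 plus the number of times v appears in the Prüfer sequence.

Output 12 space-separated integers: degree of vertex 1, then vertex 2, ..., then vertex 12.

Answer: 2 1 2 2 2 1 3 2 2 1 2 2

Derivation:
p_1 = 1: count[1] becomes 1
p_2 = 3: count[3] becomes 1
p_3 = 7: count[7] becomes 1
p_4 = 4: count[4] becomes 1
p_5 = 7: count[7] becomes 2
p_6 = 9: count[9] becomes 1
p_7 = 12: count[12] becomes 1
p_8 = 11: count[11] becomes 1
p_9 = 8: count[8] becomes 1
p_10 = 5: count[5] becomes 1
Degrees (1 + count): deg[1]=1+1=2, deg[2]=1+0=1, deg[3]=1+1=2, deg[4]=1+1=2, deg[5]=1+1=2, deg[6]=1+0=1, deg[7]=1+2=3, deg[8]=1+1=2, deg[9]=1+1=2, deg[10]=1+0=1, deg[11]=1+1=2, deg[12]=1+1=2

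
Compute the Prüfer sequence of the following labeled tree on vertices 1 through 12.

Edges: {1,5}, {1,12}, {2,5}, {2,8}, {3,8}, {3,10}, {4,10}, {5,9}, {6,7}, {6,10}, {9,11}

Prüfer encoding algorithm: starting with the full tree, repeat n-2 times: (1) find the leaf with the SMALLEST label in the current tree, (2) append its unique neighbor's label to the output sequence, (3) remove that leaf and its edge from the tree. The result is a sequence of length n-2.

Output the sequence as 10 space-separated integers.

Step 1: leaves = {4,7,11,12}. Remove smallest leaf 4, emit neighbor 10.
Step 2: leaves = {7,11,12}. Remove smallest leaf 7, emit neighbor 6.
Step 3: leaves = {6,11,12}. Remove smallest leaf 6, emit neighbor 10.
Step 4: leaves = {10,11,12}. Remove smallest leaf 10, emit neighbor 3.
Step 5: leaves = {3,11,12}. Remove smallest leaf 3, emit neighbor 8.
Step 6: leaves = {8,11,12}. Remove smallest leaf 8, emit neighbor 2.
Step 7: leaves = {2,11,12}. Remove smallest leaf 2, emit neighbor 5.
Step 8: leaves = {11,12}. Remove smallest leaf 11, emit neighbor 9.
Step 9: leaves = {9,12}. Remove smallest leaf 9, emit neighbor 5.
Step 10: leaves = {5,12}. Remove smallest leaf 5, emit neighbor 1.
Done: 2 vertices remain (1, 12). Sequence = [10 6 10 3 8 2 5 9 5 1]

Answer: 10 6 10 3 8 2 5 9 5 1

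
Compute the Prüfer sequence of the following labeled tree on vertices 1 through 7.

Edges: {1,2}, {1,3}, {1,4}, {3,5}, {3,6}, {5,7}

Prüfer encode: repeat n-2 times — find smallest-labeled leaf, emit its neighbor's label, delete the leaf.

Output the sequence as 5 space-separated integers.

Answer: 1 1 3 3 5

Derivation:
Step 1: leaves = {2,4,6,7}. Remove smallest leaf 2, emit neighbor 1.
Step 2: leaves = {4,6,7}. Remove smallest leaf 4, emit neighbor 1.
Step 3: leaves = {1,6,7}. Remove smallest leaf 1, emit neighbor 3.
Step 4: leaves = {6,7}. Remove smallest leaf 6, emit neighbor 3.
Step 5: leaves = {3,7}. Remove smallest leaf 3, emit neighbor 5.
Done: 2 vertices remain (5, 7). Sequence = [1 1 3 3 5]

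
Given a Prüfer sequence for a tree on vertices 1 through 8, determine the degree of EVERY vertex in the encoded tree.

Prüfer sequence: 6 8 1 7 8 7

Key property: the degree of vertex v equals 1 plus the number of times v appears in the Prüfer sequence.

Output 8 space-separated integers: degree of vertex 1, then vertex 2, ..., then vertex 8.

Answer: 2 1 1 1 1 2 3 3

Derivation:
p_1 = 6: count[6] becomes 1
p_2 = 8: count[8] becomes 1
p_3 = 1: count[1] becomes 1
p_4 = 7: count[7] becomes 1
p_5 = 8: count[8] becomes 2
p_6 = 7: count[7] becomes 2
Degrees (1 + count): deg[1]=1+1=2, deg[2]=1+0=1, deg[3]=1+0=1, deg[4]=1+0=1, deg[5]=1+0=1, deg[6]=1+1=2, deg[7]=1+2=3, deg[8]=1+2=3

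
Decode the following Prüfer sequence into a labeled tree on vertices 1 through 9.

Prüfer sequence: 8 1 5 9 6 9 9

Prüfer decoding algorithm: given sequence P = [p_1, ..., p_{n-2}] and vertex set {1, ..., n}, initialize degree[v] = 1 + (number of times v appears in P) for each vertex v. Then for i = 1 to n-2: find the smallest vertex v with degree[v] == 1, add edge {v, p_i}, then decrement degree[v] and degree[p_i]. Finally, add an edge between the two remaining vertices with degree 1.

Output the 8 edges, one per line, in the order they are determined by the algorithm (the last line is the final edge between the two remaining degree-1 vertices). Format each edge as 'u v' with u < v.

Initial degrees: {1:2, 2:1, 3:1, 4:1, 5:2, 6:2, 7:1, 8:2, 9:4}
Step 1: smallest deg-1 vertex = 2, p_1 = 8. Add edge {2,8}. Now deg[2]=0, deg[8]=1.
Step 2: smallest deg-1 vertex = 3, p_2 = 1. Add edge {1,3}. Now deg[3]=0, deg[1]=1.
Step 3: smallest deg-1 vertex = 1, p_3 = 5. Add edge {1,5}. Now deg[1]=0, deg[5]=1.
Step 4: smallest deg-1 vertex = 4, p_4 = 9. Add edge {4,9}. Now deg[4]=0, deg[9]=3.
Step 5: smallest deg-1 vertex = 5, p_5 = 6. Add edge {5,6}. Now deg[5]=0, deg[6]=1.
Step 6: smallest deg-1 vertex = 6, p_6 = 9. Add edge {6,9}. Now deg[6]=0, deg[9]=2.
Step 7: smallest deg-1 vertex = 7, p_7 = 9. Add edge {7,9}. Now deg[7]=0, deg[9]=1.
Final: two remaining deg-1 vertices are 8, 9. Add edge {8,9}.

Answer: 2 8
1 3
1 5
4 9
5 6
6 9
7 9
8 9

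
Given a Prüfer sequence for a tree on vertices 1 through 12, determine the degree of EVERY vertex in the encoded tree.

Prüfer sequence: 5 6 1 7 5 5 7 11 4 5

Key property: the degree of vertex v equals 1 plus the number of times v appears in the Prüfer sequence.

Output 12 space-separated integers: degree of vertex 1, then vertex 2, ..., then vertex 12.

Answer: 2 1 1 2 5 2 3 1 1 1 2 1

Derivation:
p_1 = 5: count[5] becomes 1
p_2 = 6: count[6] becomes 1
p_3 = 1: count[1] becomes 1
p_4 = 7: count[7] becomes 1
p_5 = 5: count[5] becomes 2
p_6 = 5: count[5] becomes 3
p_7 = 7: count[7] becomes 2
p_8 = 11: count[11] becomes 1
p_9 = 4: count[4] becomes 1
p_10 = 5: count[5] becomes 4
Degrees (1 + count): deg[1]=1+1=2, deg[2]=1+0=1, deg[3]=1+0=1, deg[4]=1+1=2, deg[5]=1+4=5, deg[6]=1+1=2, deg[7]=1+2=3, deg[8]=1+0=1, deg[9]=1+0=1, deg[10]=1+0=1, deg[11]=1+1=2, deg[12]=1+0=1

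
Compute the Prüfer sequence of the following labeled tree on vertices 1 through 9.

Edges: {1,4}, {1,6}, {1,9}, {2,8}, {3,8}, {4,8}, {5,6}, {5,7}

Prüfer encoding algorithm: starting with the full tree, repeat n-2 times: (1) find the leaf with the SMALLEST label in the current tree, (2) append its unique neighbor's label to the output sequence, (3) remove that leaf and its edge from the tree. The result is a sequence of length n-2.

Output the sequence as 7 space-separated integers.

Step 1: leaves = {2,3,7,9}. Remove smallest leaf 2, emit neighbor 8.
Step 2: leaves = {3,7,9}. Remove smallest leaf 3, emit neighbor 8.
Step 3: leaves = {7,8,9}. Remove smallest leaf 7, emit neighbor 5.
Step 4: leaves = {5,8,9}. Remove smallest leaf 5, emit neighbor 6.
Step 5: leaves = {6,8,9}. Remove smallest leaf 6, emit neighbor 1.
Step 6: leaves = {8,9}. Remove smallest leaf 8, emit neighbor 4.
Step 7: leaves = {4,9}. Remove smallest leaf 4, emit neighbor 1.
Done: 2 vertices remain (1, 9). Sequence = [8 8 5 6 1 4 1]

Answer: 8 8 5 6 1 4 1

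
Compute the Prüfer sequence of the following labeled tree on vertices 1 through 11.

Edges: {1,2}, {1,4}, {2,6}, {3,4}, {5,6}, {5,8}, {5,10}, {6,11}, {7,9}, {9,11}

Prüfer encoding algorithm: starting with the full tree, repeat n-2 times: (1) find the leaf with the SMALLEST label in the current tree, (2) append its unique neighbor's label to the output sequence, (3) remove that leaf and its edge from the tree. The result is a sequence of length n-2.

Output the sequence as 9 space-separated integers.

Step 1: leaves = {3,7,8,10}. Remove smallest leaf 3, emit neighbor 4.
Step 2: leaves = {4,7,8,10}. Remove smallest leaf 4, emit neighbor 1.
Step 3: leaves = {1,7,8,10}. Remove smallest leaf 1, emit neighbor 2.
Step 4: leaves = {2,7,8,10}. Remove smallest leaf 2, emit neighbor 6.
Step 5: leaves = {7,8,10}. Remove smallest leaf 7, emit neighbor 9.
Step 6: leaves = {8,9,10}. Remove smallest leaf 8, emit neighbor 5.
Step 7: leaves = {9,10}. Remove smallest leaf 9, emit neighbor 11.
Step 8: leaves = {10,11}. Remove smallest leaf 10, emit neighbor 5.
Step 9: leaves = {5,11}. Remove smallest leaf 5, emit neighbor 6.
Done: 2 vertices remain (6, 11). Sequence = [4 1 2 6 9 5 11 5 6]

Answer: 4 1 2 6 9 5 11 5 6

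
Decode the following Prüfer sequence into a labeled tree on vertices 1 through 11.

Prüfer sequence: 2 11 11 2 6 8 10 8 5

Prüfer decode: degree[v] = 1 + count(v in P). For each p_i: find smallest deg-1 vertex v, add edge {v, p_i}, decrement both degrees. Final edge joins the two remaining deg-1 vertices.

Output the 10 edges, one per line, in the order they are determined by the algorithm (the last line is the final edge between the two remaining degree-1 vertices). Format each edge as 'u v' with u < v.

Initial degrees: {1:1, 2:3, 3:1, 4:1, 5:2, 6:2, 7:1, 8:3, 9:1, 10:2, 11:3}
Step 1: smallest deg-1 vertex = 1, p_1 = 2. Add edge {1,2}. Now deg[1]=0, deg[2]=2.
Step 2: smallest deg-1 vertex = 3, p_2 = 11. Add edge {3,11}. Now deg[3]=0, deg[11]=2.
Step 3: smallest deg-1 vertex = 4, p_3 = 11. Add edge {4,11}. Now deg[4]=0, deg[11]=1.
Step 4: smallest deg-1 vertex = 7, p_4 = 2. Add edge {2,7}. Now deg[7]=0, deg[2]=1.
Step 5: smallest deg-1 vertex = 2, p_5 = 6. Add edge {2,6}. Now deg[2]=0, deg[6]=1.
Step 6: smallest deg-1 vertex = 6, p_6 = 8. Add edge {6,8}. Now deg[6]=0, deg[8]=2.
Step 7: smallest deg-1 vertex = 9, p_7 = 10. Add edge {9,10}. Now deg[9]=0, deg[10]=1.
Step 8: smallest deg-1 vertex = 10, p_8 = 8. Add edge {8,10}. Now deg[10]=0, deg[8]=1.
Step 9: smallest deg-1 vertex = 8, p_9 = 5. Add edge {5,8}. Now deg[8]=0, deg[5]=1.
Final: two remaining deg-1 vertices are 5, 11. Add edge {5,11}.

Answer: 1 2
3 11
4 11
2 7
2 6
6 8
9 10
8 10
5 8
5 11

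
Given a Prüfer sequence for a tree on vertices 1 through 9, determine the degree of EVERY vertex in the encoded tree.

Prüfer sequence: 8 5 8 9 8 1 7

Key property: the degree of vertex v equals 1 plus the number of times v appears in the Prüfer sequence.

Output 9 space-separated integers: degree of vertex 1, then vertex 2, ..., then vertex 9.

Answer: 2 1 1 1 2 1 2 4 2

Derivation:
p_1 = 8: count[8] becomes 1
p_2 = 5: count[5] becomes 1
p_3 = 8: count[8] becomes 2
p_4 = 9: count[9] becomes 1
p_5 = 8: count[8] becomes 3
p_6 = 1: count[1] becomes 1
p_7 = 7: count[7] becomes 1
Degrees (1 + count): deg[1]=1+1=2, deg[2]=1+0=1, deg[3]=1+0=1, deg[4]=1+0=1, deg[5]=1+1=2, deg[6]=1+0=1, deg[7]=1+1=2, deg[8]=1+3=4, deg[9]=1+1=2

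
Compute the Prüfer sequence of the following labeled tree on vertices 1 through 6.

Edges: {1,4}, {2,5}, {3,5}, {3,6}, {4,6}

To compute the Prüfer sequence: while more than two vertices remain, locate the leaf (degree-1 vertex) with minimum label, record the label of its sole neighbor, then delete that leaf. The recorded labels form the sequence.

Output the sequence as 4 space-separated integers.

Step 1: leaves = {1,2}. Remove smallest leaf 1, emit neighbor 4.
Step 2: leaves = {2,4}. Remove smallest leaf 2, emit neighbor 5.
Step 3: leaves = {4,5}. Remove smallest leaf 4, emit neighbor 6.
Step 4: leaves = {5,6}. Remove smallest leaf 5, emit neighbor 3.
Done: 2 vertices remain (3, 6). Sequence = [4 5 6 3]

Answer: 4 5 6 3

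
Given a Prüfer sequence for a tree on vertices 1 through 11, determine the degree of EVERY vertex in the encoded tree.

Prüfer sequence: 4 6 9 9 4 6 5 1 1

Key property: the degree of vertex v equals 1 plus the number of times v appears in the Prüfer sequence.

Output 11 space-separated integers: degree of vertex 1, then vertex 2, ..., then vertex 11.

Answer: 3 1 1 3 2 3 1 1 3 1 1

Derivation:
p_1 = 4: count[4] becomes 1
p_2 = 6: count[6] becomes 1
p_3 = 9: count[9] becomes 1
p_4 = 9: count[9] becomes 2
p_5 = 4: count[4] becomes 2
p_6 = 6: count[6] becomes 2
p_7 = 5: count[5] becomes 1
p_8 = 1: count[1] becomes 1
p_9 = 1: count[1] becomes 2
Degrees (1 + count): deg[1]=1+2=3, deg[2]=1+0=1, deg[3]=1+0=1, deg[4]=1+2=3, deg[5]=1+1=2, deg[6]=1+2=3, deg[7]=1+0=1, deg[8]=1+0=1, deg[9]=1+2=3, deg[10]=1+0=1, deg[11]=1+0=1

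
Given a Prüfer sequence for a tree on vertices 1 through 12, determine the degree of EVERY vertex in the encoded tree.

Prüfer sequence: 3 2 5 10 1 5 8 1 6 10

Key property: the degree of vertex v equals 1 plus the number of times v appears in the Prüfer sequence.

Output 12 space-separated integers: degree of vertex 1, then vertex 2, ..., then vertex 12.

p_1 = 3: count[3] becomes 1
p_2 = 2: count[2] becomes 1
p_3 = 5: count[5] becomes 1
p_4 = 10: count[10] becomes 1
p_5 = 1: count[1] becomes 1
p_6 = 5: count[5] becomes 2
p_7 = 8: count[8] becomes 1
p_8 = 1: count[1] becomes 2
p_9 = 6: count[6] becomes 1
p_10 = 10: count[10] becomes 2
Degrees (1 + count): deg[1]=1+2=3, deg[2]=1+1=2, deg[3]=1+1=2, deg[4]=1+0=1, deg[5]=1+2=3, deg[6]=1+1=2, deg[7]=1+0=1, deg[8]=1+1=2, deg[9]=1+0=1, deg[10]=1+2=3, deg[11]=1+0=1, deg[12]=1+0=1

Answer: 3 2 2 1 3 2 1 2 1 3 1 1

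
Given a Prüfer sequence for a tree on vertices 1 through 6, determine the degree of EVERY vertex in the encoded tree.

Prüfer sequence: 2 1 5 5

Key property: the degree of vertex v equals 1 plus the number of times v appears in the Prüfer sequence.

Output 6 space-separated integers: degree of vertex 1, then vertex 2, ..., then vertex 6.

Answer: 2 2 1 1 3 1

Derivation:
p_1 = 2: count[2] becomes 1
p_2 = 1: count[1] becomes 1
p_3 = 5: count[5] becomes 1
p_4 = 5: count[5] becomes 2
Degrees (1 + count): deg[1]=1+1=2, deg[2]=1+1=2, deg[3]=1+0=1, deg[4]=1+0=1, deg[5]=1+2=3, deg[6]=1+0=1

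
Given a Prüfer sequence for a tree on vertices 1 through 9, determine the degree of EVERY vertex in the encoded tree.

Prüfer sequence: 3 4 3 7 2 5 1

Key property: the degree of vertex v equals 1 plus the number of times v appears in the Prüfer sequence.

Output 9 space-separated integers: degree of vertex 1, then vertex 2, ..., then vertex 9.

Answer: 2 2 3 2 2 1 2 1 1

Derivation:
p_1 = 3: count[3] becomes 1
p_2 = 4: count[4] becomes 1
p_3 = 3: count[3] becomes 2
p_4 = 7: count[7] becomes 1
p_5 = 2: count[2] becomes 1
p_6 = 5: count[5] becomes 1
p_7 = 1: count[1] becomes 1
Degrees (1 + count): deg[1]=1+1=2, deg[2]=1+1=2, deg[3]=1+2=3, deg[4]=1+1=2, deg[5]=1+1=2, deg[6]=1+0=1, deg[7]=1+1=2, deg[8]=1+0=1, deg[9]=1+0=1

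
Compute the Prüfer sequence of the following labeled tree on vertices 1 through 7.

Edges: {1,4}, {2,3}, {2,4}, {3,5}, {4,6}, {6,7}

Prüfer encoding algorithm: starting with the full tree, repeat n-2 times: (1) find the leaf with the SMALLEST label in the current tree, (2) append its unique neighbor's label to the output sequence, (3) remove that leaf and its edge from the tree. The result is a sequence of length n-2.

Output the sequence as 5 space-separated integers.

Step 1: leaves = {1,5,7}. Remove smallest leaf 1, emit neighbor 4.
Step 2: leaves = {5,7}. Remove smallest leaf 5, emit neighbor 3.
Step 3: leaves = {3,7}. Remove smallest leaf 3, emit neighbor 2.
Step 4: leaves = {2,7}. Remove smallest leaf 2, emit neighbor 4.
Step 5: leaves = {4,7}. Remove smallest leaf 4, emit neighbor 6.
Done: 2 vertices remain (6, 7). Sequence = [4 3 2 4 6]

Answer: 4 3 2 4 6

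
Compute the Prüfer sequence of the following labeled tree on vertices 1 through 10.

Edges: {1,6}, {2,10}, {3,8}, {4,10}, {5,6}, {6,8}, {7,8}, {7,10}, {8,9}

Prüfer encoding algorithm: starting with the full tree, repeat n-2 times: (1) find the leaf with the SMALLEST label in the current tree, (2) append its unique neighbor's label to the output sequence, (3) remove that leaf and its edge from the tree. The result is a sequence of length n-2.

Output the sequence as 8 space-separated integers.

Answer: 6 10 8 10 6 8 8 7

Derivation:
Step 1: leaves = {1,2,3,4,5,9}. Remove smallest leaf 1, emit neighbor 6.
Step 2: leaves = {2,3,4,5,9}. Remove smallest leaf 2, emit neighbor 10.
Step 3: leaves = {3,4,5,9}. Remove smallest leaf 3, emit neighbor 8.
Step 4: leaves = {4,5,9}. Remove smallest leaf 4, emit neighbor 10.
Step 5: leaves = {5,9,10}. Remove smallest leaf 5, emit neighbor 6.
Step 6: leaves = {6,9,10}. Remove smallest leaf 6, emit neighbor 8.
Step 7: leaves = {9,10}. Remove smallest leaf 9, emit neighbor 8.
Step 8: leaves = {8,10}. Remove smallest leaf 8, emit neighbor 7.
Done: 2 vertices remain (7, 10). Sequence = [6 10 8 10 6 8 8 7]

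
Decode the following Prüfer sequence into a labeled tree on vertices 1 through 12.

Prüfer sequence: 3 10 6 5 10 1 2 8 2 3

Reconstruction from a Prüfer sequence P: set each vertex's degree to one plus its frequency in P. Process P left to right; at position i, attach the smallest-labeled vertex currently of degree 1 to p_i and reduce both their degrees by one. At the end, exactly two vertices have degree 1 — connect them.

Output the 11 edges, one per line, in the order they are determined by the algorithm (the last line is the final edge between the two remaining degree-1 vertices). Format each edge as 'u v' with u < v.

Initial degrees: {1:2, 2:3, 3:3, 4:1, 5:2, 6:2, 7:1, 8:2, 9:1, 10:3, 11:1, 12:1}
Step 1: smallest deg-1 vertex = 4, p_1 = 3. Add edge {3,4}. Now deg[4]=0, deg[3]=2.
Step 2: smallest deg-1 vertex = 7, p_2 = 10. Add edge {7,10}. Now deg[7]=0, deg[10]=2.
Step 3: smallest deg-1 vertex = 9, p_3 = 6. Add edge {6,9}. Now deg[9]=0, deg[6]=1.
Step 4: smallest deg-1 vertex = 6, p_4 = 5. Add edge {5,6}. Now deg[6]=0, deg[5]=1.
Step 5: smallest deg-1 vertex = 5, p_5 = 10. Add edge {5,10}. Now deg[5]=0, deg[10]=1.
Step 6: smallest deg-1 vertex = 10, p_6 = 1. Add edge {1,10}. Now deg[10]=0, deg[1]=1.
Step 7: smallest deg-1 vertex = 1, p_7 = 2. Add edge {1,2}. Now deg[1]=0, deg[2]=2.
Step 8: smallest deg-1 vertex = 11, p_8 = 8. Add edge {8,11}. Now deg[11]=0, deg[8]=1.
Step 9: smallest deg-1 vertex = 8, p_9 = 2. Add edge {2,8}. Now deg[8]=0, deg[2]=1.
Step 10: smallest deg-1 vertex = 2, p_10 = 3. Add edge {2,3}. Now deg[2]=0, deg[3]=1.
Final: two remaining deg-1 vertices are 3, 12. Add edge {3,12}.

Answer: 3 4
7 10
6 9
5 6
5 10
1 10
1 2
8 11
2 8
2 3
3 12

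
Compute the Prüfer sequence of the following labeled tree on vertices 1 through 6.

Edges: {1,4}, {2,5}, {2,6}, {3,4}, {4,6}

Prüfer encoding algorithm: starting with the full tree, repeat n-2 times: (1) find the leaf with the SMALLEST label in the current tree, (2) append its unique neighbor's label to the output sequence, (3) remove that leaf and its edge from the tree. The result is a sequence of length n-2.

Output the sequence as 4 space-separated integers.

Answer: 4 4 6 2

Derivation:
Step 1: leaves = {1,3,5}. Remove smallest leaf 1, emit neighbor 4.
Step 2: leaves = {3,5}. Remove smallest leaf 3, emit neighbor 4.
Step 3: leaves = {4,5}. Remove smallest leaf 4, emit neighbor 6.
Step 4: leaves = {5,6}. Remove smallest leaf 5, emit neighbor 2.
Done: 2 vertices remain (2, 6). Sequence = [4 4 6 2]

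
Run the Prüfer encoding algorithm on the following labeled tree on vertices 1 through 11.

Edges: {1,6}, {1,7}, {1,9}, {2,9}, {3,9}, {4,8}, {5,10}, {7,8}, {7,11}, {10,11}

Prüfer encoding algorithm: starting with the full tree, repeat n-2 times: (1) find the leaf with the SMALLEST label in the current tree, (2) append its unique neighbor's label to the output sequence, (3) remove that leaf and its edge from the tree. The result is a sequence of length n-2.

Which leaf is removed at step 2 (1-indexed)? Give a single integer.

Answer: 3

Derivation:
Step 1: current leaves = {2,3,4,5,6}. Remove leaf 2 (neighbor: 9).
Step 2: current leaves = {3,4,5,6}. Remove leaf 3 (neighbor: 9).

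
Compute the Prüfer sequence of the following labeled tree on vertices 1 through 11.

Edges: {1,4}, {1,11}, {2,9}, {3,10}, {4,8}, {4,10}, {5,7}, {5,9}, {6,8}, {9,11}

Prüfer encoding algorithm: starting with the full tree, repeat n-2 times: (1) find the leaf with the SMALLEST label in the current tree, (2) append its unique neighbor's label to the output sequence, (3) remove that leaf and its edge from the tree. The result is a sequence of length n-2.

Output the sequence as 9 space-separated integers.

Step 1: leaves = {2,3,6,7}. Remove smallest leaf 2, emit neighbor 9.
Step 2: leaves = {3,6,7}. Remove smallest leaf 3, emit neighbor 10.
Step 3: leaves = {6,7,10}. Remove smallest leaf 6, emit neighbor 8.
Step 4: leaves = {7,8,10}. Remove smallest leaf 7, emit neighbor 5.
Step 5: leaves = {5,8,10}. Remove smallest leaf 5, emit neighbor 9.
Step 6: leaves = {8,9,10}. Remove smallest leaf 8, emit neighbor 4.
Step 7: leaves = {9,10}. Remove smallest leaf 9, emit neighbor 11.
Step 8: leaves = {10,11}. Remove smallest leaf 10, emit neighbor 4.
Step 9: leaves = {4,11}. Remove smallest leaf 4, emit neighbor 1.
Done: 2 vertices remain (1, 11). Sequence = [9 10 8 5 9 4 11 4 1]

Answer: 9 10 8 5 9 4 11 4 1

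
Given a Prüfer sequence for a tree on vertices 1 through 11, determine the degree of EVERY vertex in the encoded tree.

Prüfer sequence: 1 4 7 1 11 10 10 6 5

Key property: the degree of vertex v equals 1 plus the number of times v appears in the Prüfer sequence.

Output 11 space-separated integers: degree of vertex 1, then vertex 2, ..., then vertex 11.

p_1 = 1: count[1] becomes 1
p_2 = 4: count[4] becomes 1
p_3 = 7: count[7] becomes 1
p_4 = 1: count[1] becomes 2
p_5 = 11: count[11] becomes 1
p_6 = 10: count[10] becomes 1
p_7 = 10: count[10] becomes 2
p_8 = 6: count[6] becomes 1
p_9 = 5: count[5] becomes 1
Degrees (1 + count): deg[1]=1+2=3, deg[2]=1+0=1, deg[3]=1+0=1, deg[4]=1+1=2, deg[5]=1+1=2, deg[6]=1+1=2, deg[7]=1+1=2, deg[8]=1+0=1, deg[9]=1+0=1, deg[10]=1+2=3, deg[11]=1+1=2

Answer: 3 1 1 2 2 2 2 1 1 3 2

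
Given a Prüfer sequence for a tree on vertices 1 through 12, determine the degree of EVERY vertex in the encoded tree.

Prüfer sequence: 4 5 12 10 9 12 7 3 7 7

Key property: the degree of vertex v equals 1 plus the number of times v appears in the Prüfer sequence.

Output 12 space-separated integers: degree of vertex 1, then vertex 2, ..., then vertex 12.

Answer: 1 1 2 2 2 1 4 1 2 2 1 3

Derivation:
p_1 = 4: count[4] becomes 1
p_2 = 5: count[5] becomes 1
p_3 = 12: count[12] becomes 1
p_4 = 10: count[10] becomes 1
p_5 = 9: count[9] becomes 1
p_6 = 12: count[12] becomes 2
p_7 = 7: count[7] becomes 1
p_8 = 3: count[3] becomes 1
p_9 = 7: count[7] becomes 2
p_10 = 7: count[7] becomes 3
Degrees (1 + count): deg[1]=1+0=1, deg[2]=1+0=1, deg[3]=1+1=2, deg[4]=1+1=2, deg[5]=1+1=2, deg[6]=1+0=1, deg[7]=1+3=4, deg[8]=1+0=1, deg[9]=1+1=2, deg[10]=1+1=2, deg[11]=1+0=1, deg[12]=1+2=3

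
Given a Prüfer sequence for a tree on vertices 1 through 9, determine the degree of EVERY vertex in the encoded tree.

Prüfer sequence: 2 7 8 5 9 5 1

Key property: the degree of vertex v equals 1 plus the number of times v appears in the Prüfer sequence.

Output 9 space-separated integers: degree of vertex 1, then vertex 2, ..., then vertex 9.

p_1 = 2: count[2] becomes 1
p_2 = 7: count[7] becomes 1
p_3 = 8: count[8] becomes 1
p_4 = 5: count[5] becomes 1
p_5 = 9: count[9] becomes 1
p_6 = 5: count[5] becomes 2
p_7 = 1: count[1] becomes 1
Degrees (1 + count): deg[1]=1+1=2, deg[2]=1+1=2, deg[3]=1+0=1, deg[4]=1+0=1, deg[5]=1+2=3, deg[6]=1+0=1, deg[7]=1+1=2, deg[8]=1+1=2, deg[9]=1+1=2

Answer: 2 2 1 1 3 1 2 2 2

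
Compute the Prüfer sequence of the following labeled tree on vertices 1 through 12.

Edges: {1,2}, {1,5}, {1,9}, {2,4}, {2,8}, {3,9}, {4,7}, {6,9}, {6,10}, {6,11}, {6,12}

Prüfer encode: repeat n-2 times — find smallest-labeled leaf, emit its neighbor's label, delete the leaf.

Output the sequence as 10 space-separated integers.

Step 1: leaves = {3,5,7,8,10,11,12}. Remove smallest leaf 3, emit neighbor 9.
Step 2: leaves = {5,7,8,10,11,12}. Remove smallest leaf 5, emit neighbor 1.
Step 3: leaves = {7,8,10,11,12}. Remove smallest leaf 7, emit neighbor 4.
Step 4: leaves = {4,8,10,11,12}. Remove smallest leaf 4, emit neighbor 2.
Step 5: leaves = {8,10,11,12}. Remove smallest leaf 8, emit neighbor 2.
Step 6: leaves = {2,10,11,12}. Remove smallest leaf 2, emit neighbor 1.
Step 7: leaves = {1,10,11,12}. Remove smallest leaf 1, emit neighbor 9.
Step 8: leaves = {9,10,11,12}. Remove smallest leaf 9, emit neighbor 6.
Step 9: leaves = {10,11,12}. Remove smallest leaf 10, emit neighbor 6.
Step 10: leaves = {11,12}. Remove smallest leaf 11, emit neighbor 6.
Done: 2 vertices remain (6, 12). Sequence = [9 1 4 2 2 1 9 6 6 6]

Answer: 9 1 4 2 2 1 9 6 6 6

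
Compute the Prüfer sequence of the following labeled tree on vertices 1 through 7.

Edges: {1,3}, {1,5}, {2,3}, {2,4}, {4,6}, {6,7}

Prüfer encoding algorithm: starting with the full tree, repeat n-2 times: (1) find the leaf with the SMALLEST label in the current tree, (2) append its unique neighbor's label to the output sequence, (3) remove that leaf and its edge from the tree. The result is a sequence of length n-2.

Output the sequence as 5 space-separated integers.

Step 1: leaves = {5,7}. Remove smallest leaf 5, emit neighbor 1.
Step 2: leaves = {1,7}. Remove smallest leaf 1, emit neighbor 3.
Step 3: leaves = {3,7}. Remove smallest leaf 3, emit neighbor 2.
Step 4: leaves = {2,7}. Remove smallest leaf 2, emit neighbor 4.
Step 5: leaves = {4,7}. Remove smallest leaf 4, emit neighbor 6.
Done: 2 vertices remain (6, 7). Sequence = [1 3 2 4 6]

Answer: 1 3 2 4 6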